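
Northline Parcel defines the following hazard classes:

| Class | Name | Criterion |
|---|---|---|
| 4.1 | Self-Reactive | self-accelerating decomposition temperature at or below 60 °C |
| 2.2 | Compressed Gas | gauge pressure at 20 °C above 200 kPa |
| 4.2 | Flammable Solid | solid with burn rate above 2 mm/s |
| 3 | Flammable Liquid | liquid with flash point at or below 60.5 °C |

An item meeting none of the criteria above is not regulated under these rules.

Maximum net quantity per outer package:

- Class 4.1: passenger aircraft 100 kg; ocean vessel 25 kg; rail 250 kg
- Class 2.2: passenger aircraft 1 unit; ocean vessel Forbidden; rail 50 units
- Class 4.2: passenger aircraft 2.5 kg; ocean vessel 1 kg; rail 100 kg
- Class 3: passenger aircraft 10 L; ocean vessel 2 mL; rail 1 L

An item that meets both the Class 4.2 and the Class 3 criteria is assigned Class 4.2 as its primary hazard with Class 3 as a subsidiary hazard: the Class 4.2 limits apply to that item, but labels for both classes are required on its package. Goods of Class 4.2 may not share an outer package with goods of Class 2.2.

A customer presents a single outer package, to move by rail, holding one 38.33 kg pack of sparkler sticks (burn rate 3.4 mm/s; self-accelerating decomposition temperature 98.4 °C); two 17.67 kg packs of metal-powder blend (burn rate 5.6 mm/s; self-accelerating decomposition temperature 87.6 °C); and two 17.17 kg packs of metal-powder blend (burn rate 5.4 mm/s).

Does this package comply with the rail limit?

No

The sparkler sticks have burn rate 3.4 mm/s, which is > 2 mm/s, so they are Class 4.2 (Flammable Solid).
Burn rate 5.6 mm/s meets the Class 4.2 criterion (Flammable Solid), so the metal-powder blend is Class 4.2.
With burn rate 5.4 mm/s (> 2 mm/s), the metal-powder blend falls in Class 4.2.
Total Class 4.2: 38.33 kg + (two 17.67 kg packs = 35.34 kg) + (two 17.17 kg packs = 34.34 kg) = 108.01 kg.
108.01 kg exceeds the rail limit of 100 kg for Class 4.2.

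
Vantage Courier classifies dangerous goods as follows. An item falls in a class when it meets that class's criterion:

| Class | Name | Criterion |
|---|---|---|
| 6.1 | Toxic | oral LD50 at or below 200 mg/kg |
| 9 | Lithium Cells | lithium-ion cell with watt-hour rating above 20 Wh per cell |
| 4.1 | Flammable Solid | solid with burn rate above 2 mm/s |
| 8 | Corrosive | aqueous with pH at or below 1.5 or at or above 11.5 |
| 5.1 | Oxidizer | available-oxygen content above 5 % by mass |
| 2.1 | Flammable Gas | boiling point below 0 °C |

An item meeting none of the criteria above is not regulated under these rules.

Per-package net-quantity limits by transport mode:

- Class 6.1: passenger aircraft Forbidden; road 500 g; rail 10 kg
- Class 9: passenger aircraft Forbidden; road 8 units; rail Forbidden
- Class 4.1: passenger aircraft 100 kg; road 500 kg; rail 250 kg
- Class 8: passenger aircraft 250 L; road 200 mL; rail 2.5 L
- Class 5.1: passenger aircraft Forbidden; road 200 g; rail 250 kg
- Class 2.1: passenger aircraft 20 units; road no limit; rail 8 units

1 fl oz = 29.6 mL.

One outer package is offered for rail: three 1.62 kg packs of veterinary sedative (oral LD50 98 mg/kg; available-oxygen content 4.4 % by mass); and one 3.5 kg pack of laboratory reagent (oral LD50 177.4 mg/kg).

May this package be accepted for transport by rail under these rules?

The veterinary sedative has oral LD50 98 mg/kg, which is ≤ 200 mg/kg, so it is Class 6.1 (Toxic).
The laboratory reagent has oral LD50 177.4 mg/kg, which is ≤ 200 mg/kg, so it is Class 6.1 (Toxic).
Class 6.1 net quantity: (three 1.62 kg packs = 4.86 kg) + 3.5 kg = 8.36 kg.
8.36 kg ≤ 10 kg (rail limit, Class 6.1) — within limit.

Yes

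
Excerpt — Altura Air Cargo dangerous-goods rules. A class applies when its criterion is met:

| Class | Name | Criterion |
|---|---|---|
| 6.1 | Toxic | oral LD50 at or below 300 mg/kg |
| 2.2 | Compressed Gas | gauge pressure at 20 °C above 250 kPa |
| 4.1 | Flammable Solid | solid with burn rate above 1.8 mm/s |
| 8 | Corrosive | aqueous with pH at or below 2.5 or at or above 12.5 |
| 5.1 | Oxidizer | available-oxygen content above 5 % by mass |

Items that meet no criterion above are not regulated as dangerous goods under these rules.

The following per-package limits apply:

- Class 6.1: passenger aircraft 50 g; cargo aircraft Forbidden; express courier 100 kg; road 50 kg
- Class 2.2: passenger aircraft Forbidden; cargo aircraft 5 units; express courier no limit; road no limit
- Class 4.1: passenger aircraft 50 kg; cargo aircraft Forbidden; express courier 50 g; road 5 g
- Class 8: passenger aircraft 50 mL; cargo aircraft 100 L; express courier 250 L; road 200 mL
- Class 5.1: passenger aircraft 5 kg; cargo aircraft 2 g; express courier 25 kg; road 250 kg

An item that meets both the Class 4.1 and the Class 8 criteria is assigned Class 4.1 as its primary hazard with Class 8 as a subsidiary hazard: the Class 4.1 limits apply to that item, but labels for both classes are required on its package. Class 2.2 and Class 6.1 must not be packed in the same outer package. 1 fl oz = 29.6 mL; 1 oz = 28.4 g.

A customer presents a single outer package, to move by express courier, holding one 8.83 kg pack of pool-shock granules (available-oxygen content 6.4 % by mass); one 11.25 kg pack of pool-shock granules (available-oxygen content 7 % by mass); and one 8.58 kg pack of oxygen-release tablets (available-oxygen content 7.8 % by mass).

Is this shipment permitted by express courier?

Pool-shock granules: available-oxygen content 6.4 % by mass > 5 % by mass → Class 5.1 (Oxidizer).
Available-oxygen content 7 % by mass meets the Class 5.1 criterion (Oxidizer), so the pool-shock granules are Class 5.1.
With available-oxygen content 7.8 % by mass (> 5 % by mass), the oxygen-release tablets fall in Class 5.1.
Class 5.1 net quantity: 8.83 kg + 11.25 kg + 8.58 kg = 28.66 kg.
28.66 kg > 25 kg (express courier limit, Class 5.1) — over the limit.

No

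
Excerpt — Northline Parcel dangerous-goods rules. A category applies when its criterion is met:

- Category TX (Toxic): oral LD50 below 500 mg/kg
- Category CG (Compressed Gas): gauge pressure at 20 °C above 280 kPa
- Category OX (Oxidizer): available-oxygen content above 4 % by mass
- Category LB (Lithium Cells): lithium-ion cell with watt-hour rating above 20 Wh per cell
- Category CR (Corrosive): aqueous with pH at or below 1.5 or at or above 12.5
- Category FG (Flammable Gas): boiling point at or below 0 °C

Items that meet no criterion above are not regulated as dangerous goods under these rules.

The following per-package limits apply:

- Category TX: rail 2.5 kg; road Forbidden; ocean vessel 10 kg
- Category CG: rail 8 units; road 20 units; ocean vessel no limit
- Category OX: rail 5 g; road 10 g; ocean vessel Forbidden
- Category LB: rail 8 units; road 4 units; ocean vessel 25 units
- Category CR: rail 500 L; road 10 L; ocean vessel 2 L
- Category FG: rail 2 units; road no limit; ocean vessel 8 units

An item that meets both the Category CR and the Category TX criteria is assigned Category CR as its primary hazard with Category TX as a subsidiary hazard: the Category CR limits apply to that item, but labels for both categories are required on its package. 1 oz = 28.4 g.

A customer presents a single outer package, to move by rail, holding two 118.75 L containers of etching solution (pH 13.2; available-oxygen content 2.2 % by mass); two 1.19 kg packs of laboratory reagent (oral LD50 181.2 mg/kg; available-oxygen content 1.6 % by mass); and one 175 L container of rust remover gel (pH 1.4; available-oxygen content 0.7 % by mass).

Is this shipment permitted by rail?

Yes

The etching solution has pH 13.2, which is ≥ 12.5, so it is Category CR (Corrosive).
Oral LD50 181.2 mg/kg meets the Category TX criterion (Toxic), so the laboratory reagent is Category TX.
With pH 1.4 (≤ 1.5), the rust remover gel falls in Category CR.
Category CR net quantity: (two 118.75 L containers = 237.5 L) + 175 L = 412.5 L.
412.5 L is within the rail limit of 500 L for Category CR.
Category TX quantity: two 1.19 kg packs = 2.38 kg.
2.38 kg ≤ 2.5 kg (rail limit, Category TX) — within limit.
Every hazard category is within its rail limit and no segregation rule is violated.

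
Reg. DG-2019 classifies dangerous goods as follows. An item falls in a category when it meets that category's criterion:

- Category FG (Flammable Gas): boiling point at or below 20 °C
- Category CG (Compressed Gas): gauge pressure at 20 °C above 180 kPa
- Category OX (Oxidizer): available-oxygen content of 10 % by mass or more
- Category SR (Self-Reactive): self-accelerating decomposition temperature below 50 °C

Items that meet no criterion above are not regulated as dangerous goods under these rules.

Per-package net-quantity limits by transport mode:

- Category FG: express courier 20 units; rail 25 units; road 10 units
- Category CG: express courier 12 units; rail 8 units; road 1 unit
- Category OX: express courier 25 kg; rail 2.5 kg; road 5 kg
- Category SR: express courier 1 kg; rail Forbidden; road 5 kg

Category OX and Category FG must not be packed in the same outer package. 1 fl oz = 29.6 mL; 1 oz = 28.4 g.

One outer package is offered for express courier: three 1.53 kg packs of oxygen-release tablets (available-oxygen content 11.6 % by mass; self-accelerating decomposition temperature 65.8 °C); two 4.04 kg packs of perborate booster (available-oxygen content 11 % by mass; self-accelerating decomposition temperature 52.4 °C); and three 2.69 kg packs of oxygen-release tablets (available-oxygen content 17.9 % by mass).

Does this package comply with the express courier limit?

Available-oxygen content 11.6 % by mass meets the Category OX criterion (Oxidizer), so the oxygen-release tablets are Category OX.
Available-oxygen content 11 % by mass meets the Category OX criterion (Oxidizer), so the perborate booster is Category OX.
The oxygen-release tablets have available-oxygen content 17.9 % by mass, which is ≥ 10 % by mass, so they are Category OX (Oxidizer).
Category OX net quantity: (three 1.53 kg packs = 4.59 kg) + (two 4.04 kg packs = 8.08 kg) + (three 2.69 kg packs = 8.07 kg) = 20.74 kg.
20.74 kg ≤ 25 kg (express courier limit, Category OX) — within limit.

Yes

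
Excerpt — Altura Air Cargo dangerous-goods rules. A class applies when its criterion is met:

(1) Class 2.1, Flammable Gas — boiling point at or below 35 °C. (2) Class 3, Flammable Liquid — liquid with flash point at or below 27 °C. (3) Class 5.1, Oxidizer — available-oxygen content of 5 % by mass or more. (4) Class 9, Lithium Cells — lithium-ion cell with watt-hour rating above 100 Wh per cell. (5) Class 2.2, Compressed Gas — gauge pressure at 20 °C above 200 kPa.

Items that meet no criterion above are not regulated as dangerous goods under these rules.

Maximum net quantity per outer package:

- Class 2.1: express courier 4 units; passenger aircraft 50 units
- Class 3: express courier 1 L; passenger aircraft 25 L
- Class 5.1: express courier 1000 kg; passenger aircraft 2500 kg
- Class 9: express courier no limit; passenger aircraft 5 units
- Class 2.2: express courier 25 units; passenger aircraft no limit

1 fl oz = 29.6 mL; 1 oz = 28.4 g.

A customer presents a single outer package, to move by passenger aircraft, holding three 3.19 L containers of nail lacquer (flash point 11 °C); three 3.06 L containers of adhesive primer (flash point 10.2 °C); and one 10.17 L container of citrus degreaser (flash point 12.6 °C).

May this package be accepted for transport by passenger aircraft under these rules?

No

With flash point 11 °C (≤ 27 °C), the nail lacquer falls in Class 3.
Adhesive primer: flash point 10.2 °C ≤ 27 °C → Class 3 (Flammable Liquid).
Citrus degreaser: flash point 12.6 °C ≤ 27 °C → Class 3 (Flammable Liquid).
Class 3 net quantity: (three 3.19 L containers = 9.57 L) + (three 3.06 L containers = 9.18 L) + 10.17 L = 28.92 L.
28.92 L exceeds the passenger aircraft limit of 25 L for Class 3.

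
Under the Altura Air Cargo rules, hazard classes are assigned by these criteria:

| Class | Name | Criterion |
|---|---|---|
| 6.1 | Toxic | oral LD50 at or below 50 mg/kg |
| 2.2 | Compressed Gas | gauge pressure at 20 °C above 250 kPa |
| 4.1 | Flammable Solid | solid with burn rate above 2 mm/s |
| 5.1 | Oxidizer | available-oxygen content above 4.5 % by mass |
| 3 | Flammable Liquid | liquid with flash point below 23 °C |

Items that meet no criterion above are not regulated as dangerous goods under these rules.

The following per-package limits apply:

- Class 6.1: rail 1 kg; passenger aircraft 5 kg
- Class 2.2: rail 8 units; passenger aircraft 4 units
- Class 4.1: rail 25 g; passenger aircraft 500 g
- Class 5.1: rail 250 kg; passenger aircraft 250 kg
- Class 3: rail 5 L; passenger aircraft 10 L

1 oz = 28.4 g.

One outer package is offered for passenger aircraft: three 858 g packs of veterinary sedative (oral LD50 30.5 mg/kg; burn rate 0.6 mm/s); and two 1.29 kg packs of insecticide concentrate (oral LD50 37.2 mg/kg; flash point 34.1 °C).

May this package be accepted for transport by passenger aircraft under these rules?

No

Oral LD50 30.5 mg/kg meets the Class 6.1 criterion (Toxic), so the veterinary sedative is Class 6.1.
Oral LD50 37.2 mg/kg meets the Class 6.1 criterion (Toxic), so the insecticide concentrate is Class 6.1.
Total Class 6.1: (three 858 g packs = 2.574 kg) + (two 1.29 kg packs = 2.58 kg) = 5.154 kg.
5.154 kg exceeds the passenger aircraft limit of 5 kg for Class 6.1.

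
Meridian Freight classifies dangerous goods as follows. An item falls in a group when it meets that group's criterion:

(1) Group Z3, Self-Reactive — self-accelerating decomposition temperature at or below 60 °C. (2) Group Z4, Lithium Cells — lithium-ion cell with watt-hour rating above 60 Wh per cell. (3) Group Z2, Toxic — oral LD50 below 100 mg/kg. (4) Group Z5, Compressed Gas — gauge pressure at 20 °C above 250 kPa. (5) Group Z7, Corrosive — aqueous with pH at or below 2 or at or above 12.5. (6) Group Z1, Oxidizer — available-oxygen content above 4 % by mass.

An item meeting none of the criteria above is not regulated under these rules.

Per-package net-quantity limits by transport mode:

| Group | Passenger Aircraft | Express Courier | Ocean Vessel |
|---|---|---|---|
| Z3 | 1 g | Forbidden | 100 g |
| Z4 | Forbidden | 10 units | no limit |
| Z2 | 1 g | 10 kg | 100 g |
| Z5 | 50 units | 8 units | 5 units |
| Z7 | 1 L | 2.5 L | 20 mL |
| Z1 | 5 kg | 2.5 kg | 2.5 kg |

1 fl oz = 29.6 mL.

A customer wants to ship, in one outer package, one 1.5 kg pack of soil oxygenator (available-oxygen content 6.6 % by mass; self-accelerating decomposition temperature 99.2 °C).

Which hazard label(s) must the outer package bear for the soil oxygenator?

Group Z1

The soil oxygenator has available-oxygen content 6.6 % by mass, which is > 4 % by mass, so it is Group Z1 (Oxidizer).
Only the Group Z1 label is required.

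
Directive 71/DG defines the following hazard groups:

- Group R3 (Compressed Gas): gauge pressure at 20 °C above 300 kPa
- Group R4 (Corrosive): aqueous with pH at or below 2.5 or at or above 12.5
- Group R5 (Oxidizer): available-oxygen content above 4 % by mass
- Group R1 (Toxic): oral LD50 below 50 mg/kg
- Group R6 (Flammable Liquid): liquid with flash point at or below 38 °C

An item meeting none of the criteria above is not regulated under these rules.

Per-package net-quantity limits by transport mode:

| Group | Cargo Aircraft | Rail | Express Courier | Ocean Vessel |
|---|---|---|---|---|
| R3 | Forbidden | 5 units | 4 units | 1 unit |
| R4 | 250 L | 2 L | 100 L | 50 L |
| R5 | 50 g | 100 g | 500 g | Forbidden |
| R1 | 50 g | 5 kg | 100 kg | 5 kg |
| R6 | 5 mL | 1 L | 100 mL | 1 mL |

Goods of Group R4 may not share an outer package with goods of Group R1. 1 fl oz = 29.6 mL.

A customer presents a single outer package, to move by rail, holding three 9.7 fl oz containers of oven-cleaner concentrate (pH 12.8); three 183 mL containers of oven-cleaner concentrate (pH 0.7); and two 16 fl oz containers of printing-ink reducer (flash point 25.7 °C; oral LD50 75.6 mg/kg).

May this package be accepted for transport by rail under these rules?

Yes

The oven-cleaner concentrate has pH 12.8, which is ≥ 12.5, so it is Group R4 (Corrosive).
The oven-cleaner concentrate has pH 0.7, which is ≤ 2.5, so it is Group R4 (Corrosive).
Printing-ink reducer: flash point 25.7 °C ≤ 38 °C → Group R6 (Flammable Liquid).
Group R4 net quantity: (three 9.7 fl oz containers = 861.36 mL) + (three 183 mL containers = 549 mL) = 1410.36 mL.
1410.36 mL ≤ 2 L (rail limit, Group R4) — within limit.
Group R6 quantity: two 16 fl oz containers = 947.2 mL.
947.2 mL ≤ 1 L (rail limit, Group R6) — within limit.
The segregation rule (Group R4 with Group R1) does not apply to Group R4 with Group R6.
Every hazard group is within its rail limit and no segregation rule is violated.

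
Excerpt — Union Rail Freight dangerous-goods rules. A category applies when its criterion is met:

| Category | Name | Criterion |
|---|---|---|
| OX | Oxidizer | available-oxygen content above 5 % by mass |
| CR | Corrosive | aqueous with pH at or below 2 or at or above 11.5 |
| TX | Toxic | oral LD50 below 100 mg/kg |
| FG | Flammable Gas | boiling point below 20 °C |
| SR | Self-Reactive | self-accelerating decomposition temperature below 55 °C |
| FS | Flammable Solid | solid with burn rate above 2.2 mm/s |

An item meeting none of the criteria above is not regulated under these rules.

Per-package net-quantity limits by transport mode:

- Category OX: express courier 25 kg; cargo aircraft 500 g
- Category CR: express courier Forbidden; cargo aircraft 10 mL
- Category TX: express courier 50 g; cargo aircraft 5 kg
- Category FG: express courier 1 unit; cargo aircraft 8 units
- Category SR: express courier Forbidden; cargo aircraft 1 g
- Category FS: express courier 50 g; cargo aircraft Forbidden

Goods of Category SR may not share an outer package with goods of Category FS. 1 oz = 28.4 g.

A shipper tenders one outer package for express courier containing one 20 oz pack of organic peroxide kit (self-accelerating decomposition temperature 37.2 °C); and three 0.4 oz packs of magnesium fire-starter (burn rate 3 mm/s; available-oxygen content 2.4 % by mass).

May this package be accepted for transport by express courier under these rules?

No

Organic peroxide kit: self-accelerating decomposition temperature 37.2 °C < 55 °C → Category SR (Self-Reactive).
Burn rate 3 mm/s meets the Category FS criterion (Flammable Solid), so the magnesium fire-starter is Category FS.
Category SR quantity: one 20 oz pack = 568 g.
Category SR is Forbidden by express courier.
Category FS quantity: three 0.4 oz packs = 34.08 g.
That is within the Category FS express courier limit of 50 g.
Category SR and Category FS may not share an outer package.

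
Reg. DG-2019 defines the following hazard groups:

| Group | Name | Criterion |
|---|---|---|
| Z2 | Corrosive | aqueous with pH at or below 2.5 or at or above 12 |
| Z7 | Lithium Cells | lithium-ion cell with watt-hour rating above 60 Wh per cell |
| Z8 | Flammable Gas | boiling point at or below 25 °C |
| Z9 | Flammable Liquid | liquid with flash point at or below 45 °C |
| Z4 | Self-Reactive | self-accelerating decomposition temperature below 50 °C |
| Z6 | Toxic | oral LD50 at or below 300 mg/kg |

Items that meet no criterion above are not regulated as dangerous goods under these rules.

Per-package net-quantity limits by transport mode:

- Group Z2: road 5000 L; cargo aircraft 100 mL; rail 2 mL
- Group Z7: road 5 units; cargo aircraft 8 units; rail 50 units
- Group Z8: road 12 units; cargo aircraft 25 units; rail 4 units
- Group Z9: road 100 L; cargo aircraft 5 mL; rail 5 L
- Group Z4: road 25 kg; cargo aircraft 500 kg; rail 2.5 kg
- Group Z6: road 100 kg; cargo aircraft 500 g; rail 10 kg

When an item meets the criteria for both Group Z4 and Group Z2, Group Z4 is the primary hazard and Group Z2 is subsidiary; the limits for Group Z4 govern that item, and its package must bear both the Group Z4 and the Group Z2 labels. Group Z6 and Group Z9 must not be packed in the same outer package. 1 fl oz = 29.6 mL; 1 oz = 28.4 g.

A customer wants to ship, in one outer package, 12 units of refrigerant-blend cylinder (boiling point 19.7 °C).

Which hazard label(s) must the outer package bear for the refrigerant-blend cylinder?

Refrigerant-blend cylinder: boiling point 19.7 °C ≤ 25 °C → Group Z8 (Flammable Gas).
Only the Group Z8 label is required.

Group Z8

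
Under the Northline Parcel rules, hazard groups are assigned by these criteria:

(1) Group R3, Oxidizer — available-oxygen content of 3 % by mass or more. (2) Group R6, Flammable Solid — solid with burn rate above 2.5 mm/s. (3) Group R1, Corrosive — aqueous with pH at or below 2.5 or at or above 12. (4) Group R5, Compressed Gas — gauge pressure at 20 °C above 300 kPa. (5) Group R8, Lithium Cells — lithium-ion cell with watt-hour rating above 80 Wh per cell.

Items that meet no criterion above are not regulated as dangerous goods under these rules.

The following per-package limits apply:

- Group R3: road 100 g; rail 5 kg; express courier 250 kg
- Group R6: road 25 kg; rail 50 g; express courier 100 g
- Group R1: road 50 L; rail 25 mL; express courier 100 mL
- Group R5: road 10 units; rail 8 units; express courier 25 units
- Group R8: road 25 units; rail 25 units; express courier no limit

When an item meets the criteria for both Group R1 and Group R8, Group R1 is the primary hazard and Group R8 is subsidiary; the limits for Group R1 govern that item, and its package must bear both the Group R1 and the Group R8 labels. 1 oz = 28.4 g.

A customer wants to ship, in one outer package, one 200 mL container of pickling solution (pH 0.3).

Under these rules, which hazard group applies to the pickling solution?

Group R1

With pH 0.3 (≤ 2.5), the pickling solution falls in Group R1.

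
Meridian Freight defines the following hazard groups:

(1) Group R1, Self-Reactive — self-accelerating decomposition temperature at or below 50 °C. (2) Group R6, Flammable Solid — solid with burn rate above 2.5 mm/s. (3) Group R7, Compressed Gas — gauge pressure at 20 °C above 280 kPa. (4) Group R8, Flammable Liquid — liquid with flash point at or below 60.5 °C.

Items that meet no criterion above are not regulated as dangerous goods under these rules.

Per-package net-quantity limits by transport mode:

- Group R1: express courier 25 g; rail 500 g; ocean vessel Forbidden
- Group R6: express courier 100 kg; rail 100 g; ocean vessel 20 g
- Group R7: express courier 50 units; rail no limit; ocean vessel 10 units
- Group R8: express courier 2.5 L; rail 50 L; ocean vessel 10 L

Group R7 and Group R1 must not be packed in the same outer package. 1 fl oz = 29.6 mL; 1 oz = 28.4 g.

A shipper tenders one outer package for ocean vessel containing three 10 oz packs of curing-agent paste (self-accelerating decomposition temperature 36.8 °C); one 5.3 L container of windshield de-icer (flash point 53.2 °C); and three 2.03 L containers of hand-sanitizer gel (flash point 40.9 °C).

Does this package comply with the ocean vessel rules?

No

The curing-agent paste has self-accelerating decomposition temperature 36.8 °C, which is ≤ 50 °C, so it is Group R1 (Self-Reactive).
Flash point 53.2 °C meets the Group R8 criterion (Flammable Liquid), so the windshield de-icer is Group R8.
Flash point 40.9 °C meets the Group R8 criterion (Flammable Liquid), so the hand-sanitizer gel is Group R8.
Group R1 quantity: three 10 oz packs = 852 g.
Group R1 is Forbidden by ocean vessel.
Group R8 net quantity: 5.3 L + (three 2.03 L containers = 6.09 L) = 11.39 L.
11.39 L > 10 L (ocean vessel limit, Group R8) — over the limit.
The segregation rule (Group R7 with Group R1) does not apply to Group R1 with Group R8.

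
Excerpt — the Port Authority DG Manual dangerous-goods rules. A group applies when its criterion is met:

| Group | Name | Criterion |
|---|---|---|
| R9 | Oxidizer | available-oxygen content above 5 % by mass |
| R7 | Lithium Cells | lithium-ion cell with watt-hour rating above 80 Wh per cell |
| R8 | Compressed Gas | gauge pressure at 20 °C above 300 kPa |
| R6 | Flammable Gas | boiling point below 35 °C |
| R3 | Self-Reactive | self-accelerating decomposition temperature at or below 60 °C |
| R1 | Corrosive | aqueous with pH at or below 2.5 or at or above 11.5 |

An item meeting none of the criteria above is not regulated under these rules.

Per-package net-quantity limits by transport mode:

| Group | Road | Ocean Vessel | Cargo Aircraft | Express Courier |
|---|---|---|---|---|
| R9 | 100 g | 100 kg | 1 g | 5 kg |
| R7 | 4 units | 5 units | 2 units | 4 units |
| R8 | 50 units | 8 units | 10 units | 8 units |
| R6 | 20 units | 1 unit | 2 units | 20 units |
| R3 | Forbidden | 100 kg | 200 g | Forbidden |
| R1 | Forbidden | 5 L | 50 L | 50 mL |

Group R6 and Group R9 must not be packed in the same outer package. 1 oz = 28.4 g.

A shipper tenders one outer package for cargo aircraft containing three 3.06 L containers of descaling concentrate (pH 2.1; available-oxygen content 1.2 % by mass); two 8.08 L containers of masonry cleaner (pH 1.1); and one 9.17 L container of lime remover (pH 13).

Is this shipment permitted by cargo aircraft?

The descaling concentrate has pH 2.1, which is ≤ 2.5, so it is Group R1 (Corrosive).
pH 1.1 meets the Group R1 criterion (Corrosive), so the masonry cleaner is Group R1.
With pH 13 (≥ 11.5), the lime remover falls in Group R1.
Group R1 net quantity: (three 3.06 L containers = 9.18 L) + (two 8.08 L containers = 16.16 L) + 9.17 L = 34.51 L.
34.51 L is within the cargo aircraft limit of 50 L for Group R1.

Yes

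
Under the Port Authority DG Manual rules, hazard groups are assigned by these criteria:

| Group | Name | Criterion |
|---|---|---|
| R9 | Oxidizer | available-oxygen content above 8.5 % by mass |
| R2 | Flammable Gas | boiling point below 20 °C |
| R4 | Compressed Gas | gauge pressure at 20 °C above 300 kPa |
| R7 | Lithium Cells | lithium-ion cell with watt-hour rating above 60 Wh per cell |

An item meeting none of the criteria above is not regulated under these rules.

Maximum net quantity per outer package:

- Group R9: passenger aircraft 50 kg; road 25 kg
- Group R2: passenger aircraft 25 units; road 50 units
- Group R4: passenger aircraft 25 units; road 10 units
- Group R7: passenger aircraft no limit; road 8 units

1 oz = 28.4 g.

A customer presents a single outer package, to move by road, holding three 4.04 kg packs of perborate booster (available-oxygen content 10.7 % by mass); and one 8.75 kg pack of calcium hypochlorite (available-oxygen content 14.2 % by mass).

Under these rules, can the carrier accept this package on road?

With available-oxygen content 10.7 % by mass (> 8.5 % by mass), the perborate booster falls in Group R9.
Calcium hypochlorite: available-oxygen content 14.2 % by mass > 8.5 % by mass → Group R9 (Oxidizer).
Group R9 net quantity: (three 4.04 kg packs = 12.12 kg) + 8.75 kg = 20.87 kg.
20.87 kg is within the road limit of 25 kg for Group R9.

Yes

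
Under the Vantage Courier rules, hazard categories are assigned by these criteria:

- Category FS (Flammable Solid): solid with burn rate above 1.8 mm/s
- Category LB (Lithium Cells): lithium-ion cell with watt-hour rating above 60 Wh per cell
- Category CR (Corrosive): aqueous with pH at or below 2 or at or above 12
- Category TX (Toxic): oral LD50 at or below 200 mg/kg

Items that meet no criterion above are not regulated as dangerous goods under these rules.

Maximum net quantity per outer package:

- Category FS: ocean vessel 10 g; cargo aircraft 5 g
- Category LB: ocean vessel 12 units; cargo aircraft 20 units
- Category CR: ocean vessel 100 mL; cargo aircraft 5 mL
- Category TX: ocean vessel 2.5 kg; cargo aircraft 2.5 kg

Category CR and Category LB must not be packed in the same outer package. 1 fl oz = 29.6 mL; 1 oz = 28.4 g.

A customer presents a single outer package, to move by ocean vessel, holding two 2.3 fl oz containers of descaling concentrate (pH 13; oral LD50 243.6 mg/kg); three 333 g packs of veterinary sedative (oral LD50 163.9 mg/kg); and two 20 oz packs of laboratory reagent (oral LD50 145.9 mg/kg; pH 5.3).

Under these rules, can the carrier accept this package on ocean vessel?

pH 13 meets the Category CR criterion (Corrosive), so the descaling concentrate is Category CR.
The veterinary sedative has oral LD50 163.9 mg/kg, which is ≤ 200 mg/kg, so it is Category TX (Toxic).
Laboratory reagent: oral LD50 145.9 mg/kg ≤ 200 mg/kg → Category TX (Toxic).
Total Category TX: (three 333 g packs = 999 g) + (two 20 oz packs = 1.136 kg) = 2.135 kg.
That is within the Category TX ocean vessel limit of 2.5 kg.
Category CR quantity: two 2.3 fl oz containers = 136.16 mL.
That exceeds the Category CR ocean vessel limit of 100 mL.
The segregation rule (Category CR with Category LB) does not apply to Category TX with Category CR.

No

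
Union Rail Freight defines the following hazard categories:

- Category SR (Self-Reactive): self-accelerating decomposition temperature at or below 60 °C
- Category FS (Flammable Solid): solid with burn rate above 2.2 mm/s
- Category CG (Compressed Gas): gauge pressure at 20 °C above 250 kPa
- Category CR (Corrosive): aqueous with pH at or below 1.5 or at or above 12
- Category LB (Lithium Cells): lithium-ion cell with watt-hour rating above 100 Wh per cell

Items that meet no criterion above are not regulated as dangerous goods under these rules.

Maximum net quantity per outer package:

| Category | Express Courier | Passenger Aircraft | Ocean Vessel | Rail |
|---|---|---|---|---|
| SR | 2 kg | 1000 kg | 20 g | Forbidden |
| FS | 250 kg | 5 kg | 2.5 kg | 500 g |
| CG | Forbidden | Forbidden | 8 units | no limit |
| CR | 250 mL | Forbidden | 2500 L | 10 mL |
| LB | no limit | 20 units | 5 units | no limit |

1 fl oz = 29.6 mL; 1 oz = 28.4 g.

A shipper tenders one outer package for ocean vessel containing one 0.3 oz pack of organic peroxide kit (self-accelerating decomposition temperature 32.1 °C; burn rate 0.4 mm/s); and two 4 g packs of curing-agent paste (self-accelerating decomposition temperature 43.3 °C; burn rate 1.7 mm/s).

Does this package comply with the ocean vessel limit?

Yes

With self-accelerating decomposition temperature 32.1 °C (≤ 60 °C), the organic peroxide kit falls in Category SR.
With self-accelerating decomposition temperature 43.3 °C (≤ 60 °C), the curing-agent paste falls in Category SR.
Total Category SR: (one 0.3 oz pack = 8.52 g) + (two 4 g packs = 8 g) = 16.52 g.
16.52 g is within the ocean vessel limit of 20 g for Category SR.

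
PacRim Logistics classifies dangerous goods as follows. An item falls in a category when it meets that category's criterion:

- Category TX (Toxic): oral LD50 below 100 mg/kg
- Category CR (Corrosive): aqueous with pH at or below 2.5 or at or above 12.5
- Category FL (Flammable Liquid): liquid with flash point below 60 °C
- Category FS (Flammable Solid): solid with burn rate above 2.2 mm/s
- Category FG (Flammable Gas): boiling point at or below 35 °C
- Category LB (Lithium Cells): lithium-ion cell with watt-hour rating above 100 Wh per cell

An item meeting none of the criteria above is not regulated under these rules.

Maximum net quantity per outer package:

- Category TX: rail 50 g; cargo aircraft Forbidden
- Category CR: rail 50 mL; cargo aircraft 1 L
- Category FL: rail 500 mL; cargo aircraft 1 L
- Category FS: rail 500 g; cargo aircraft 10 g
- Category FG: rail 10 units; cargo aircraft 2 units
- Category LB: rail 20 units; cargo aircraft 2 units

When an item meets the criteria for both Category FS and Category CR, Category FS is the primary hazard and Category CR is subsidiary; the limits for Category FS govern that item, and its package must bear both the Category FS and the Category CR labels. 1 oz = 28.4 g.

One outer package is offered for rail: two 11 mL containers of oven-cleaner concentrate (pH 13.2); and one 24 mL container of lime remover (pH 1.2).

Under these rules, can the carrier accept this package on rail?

Yes

pH 13.2 meets the Category CR criterion (Corrosive), so the oven-cleaner concentrate is Category CR.
With pH 1.2 (≤ 2.5), the lime remover falls in Category CR.
Total Category CR: (two 11 mL containers = 22 mL) + 24 mL = 46 mL.
46 mL ≤ 50 mL (rail limit, Category CR) — within limit.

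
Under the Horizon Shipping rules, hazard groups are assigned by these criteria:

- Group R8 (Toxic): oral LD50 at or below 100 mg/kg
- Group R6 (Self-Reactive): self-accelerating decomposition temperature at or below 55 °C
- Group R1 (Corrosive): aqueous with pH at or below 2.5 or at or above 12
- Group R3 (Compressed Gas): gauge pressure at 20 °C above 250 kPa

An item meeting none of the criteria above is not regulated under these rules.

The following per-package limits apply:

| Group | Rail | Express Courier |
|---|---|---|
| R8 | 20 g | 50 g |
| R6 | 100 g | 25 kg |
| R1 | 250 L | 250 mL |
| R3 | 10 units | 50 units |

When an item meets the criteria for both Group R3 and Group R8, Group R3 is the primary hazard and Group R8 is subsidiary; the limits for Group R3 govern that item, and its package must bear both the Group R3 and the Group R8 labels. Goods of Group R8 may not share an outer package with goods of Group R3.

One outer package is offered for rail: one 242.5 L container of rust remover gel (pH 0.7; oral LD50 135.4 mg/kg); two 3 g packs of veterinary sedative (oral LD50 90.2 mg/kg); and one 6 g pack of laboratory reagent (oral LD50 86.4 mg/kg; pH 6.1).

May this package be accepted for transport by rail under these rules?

pH 0.7 meets the Group R1 criterion (Corrosive), so the rust remover gel is Group R1.
The veterinary sedative has oral LD50 90.2 mg/kg, which is ≤ 100 mg/kg, so it is Group R8 (Toxic).
With oral LD50 86.4 mg/kg (≤ 100 mg/kg), the laboratory reagent falls in Group R8.
Group R8 net quantity: (two 3 g packs = 6 g) + 6 g = 12 g.
That is within the Group R8 rail limit of 20 g.
Group R1 quantity: 242.5 L.
242.5 L ≤ 250 L (rail limit, Group R1) — within limit.
The segregation rule (Group R8 with Group R3) does not apply to Group R8 with Group R1.
Every hazard group is within its rail limit and no segregation rule is violated.

Yes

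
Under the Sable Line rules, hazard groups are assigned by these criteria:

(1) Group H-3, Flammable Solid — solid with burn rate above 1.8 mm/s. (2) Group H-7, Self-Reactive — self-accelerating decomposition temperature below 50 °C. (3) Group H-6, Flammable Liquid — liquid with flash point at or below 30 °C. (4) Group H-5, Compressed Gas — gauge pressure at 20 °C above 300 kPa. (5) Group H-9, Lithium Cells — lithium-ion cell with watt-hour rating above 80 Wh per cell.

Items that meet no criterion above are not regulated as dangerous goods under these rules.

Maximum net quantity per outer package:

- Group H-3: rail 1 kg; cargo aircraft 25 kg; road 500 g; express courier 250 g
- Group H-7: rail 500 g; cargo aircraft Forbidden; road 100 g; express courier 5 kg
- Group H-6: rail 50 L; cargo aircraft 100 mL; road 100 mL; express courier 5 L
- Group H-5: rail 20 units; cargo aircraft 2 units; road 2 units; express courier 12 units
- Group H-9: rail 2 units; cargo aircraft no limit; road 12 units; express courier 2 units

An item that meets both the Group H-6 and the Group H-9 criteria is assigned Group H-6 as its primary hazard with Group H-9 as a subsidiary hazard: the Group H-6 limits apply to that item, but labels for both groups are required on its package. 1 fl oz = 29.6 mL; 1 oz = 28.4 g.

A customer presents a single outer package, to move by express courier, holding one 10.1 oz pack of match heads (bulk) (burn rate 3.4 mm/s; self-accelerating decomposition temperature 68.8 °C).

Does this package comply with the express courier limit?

No

With burn rate 3.4 mm/s (> 1.8 mm/s), the match heads (bulk) fall in Group H-3.
Group H-3 quantity: one 10.1 oz pack = 286.84 g.
That exceeds the Group H-3 express courier limit of 250 g.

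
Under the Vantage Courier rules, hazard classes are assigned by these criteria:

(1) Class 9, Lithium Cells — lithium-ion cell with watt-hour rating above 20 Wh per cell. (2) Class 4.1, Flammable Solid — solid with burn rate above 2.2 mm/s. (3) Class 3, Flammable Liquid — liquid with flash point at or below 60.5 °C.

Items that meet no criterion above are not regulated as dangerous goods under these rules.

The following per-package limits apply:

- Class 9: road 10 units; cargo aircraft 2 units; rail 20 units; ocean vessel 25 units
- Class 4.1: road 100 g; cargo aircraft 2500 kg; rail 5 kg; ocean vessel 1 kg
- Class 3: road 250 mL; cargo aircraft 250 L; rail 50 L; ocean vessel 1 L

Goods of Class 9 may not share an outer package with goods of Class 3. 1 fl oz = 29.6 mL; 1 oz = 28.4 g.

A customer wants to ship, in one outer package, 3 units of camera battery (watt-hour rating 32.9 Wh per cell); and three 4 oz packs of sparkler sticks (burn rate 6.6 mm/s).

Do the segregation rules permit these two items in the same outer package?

Yes

Watt-hour rating 32.9 Wh per cell meets the Class 9 criterion (Lithium Cells), so the camera battery is Class 9.
Sparkler sticks: burn rate 6.6 mm/s > 2.2 mm/s → Class 4.1 (Flammable Solid).
No segregation rule bars Class 9 with Class 4.1.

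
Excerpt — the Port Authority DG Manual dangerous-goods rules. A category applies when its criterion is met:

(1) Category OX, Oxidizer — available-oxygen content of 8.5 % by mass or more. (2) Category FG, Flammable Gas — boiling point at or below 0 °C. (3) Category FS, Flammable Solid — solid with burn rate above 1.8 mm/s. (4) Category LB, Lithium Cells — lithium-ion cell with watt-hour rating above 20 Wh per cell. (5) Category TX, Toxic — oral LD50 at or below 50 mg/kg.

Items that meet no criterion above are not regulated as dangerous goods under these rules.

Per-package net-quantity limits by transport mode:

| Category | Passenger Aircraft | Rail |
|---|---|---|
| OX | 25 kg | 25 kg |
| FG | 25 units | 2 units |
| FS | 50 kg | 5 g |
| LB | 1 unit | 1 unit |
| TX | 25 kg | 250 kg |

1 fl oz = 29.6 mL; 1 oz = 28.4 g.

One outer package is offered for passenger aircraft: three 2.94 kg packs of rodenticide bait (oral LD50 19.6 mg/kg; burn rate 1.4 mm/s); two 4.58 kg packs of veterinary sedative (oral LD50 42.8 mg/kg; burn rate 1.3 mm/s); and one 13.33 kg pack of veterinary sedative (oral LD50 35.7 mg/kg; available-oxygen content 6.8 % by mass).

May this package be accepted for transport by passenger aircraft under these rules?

Rodenticide bait: oral LD50 19.6 mg/kg ≤ 50 mg/kg → Category TX (Toxic).
With oral LD50 42.8 mg/kg (≤ 50 mg/kg), the veterinary sedative falls in Category TX.
Oral LD50 35.7 mg/kg meets the Category TX criterion (Toxic), so the veterinary sedative is Category TX.
Category TX net quantity: (three 2.94 kg packs = 8.82 kg) + (two 4.58 kg packs = 9.16 kg) + 13.33 kg = 31.31 kg.
31.31 kg > 25 kg (passenger aircraft limit, Category TX) — over the limit.

No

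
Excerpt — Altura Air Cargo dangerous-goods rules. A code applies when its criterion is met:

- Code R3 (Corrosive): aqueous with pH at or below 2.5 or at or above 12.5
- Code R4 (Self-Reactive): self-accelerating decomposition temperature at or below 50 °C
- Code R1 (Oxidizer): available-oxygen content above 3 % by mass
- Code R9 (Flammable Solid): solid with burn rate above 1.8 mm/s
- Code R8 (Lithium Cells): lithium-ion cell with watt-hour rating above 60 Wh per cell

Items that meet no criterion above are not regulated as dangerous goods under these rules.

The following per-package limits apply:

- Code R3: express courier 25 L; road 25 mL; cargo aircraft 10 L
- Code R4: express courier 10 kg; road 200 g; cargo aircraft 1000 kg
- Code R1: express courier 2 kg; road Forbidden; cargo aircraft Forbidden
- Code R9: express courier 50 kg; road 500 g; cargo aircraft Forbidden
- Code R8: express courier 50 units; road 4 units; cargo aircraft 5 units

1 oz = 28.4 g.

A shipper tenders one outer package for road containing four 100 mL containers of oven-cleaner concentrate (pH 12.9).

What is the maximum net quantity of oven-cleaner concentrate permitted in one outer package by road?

25 mL

With pH 12.9 (≥ 12.5), the oven-cleaner concentrate falls in Code R3.
The road limit for Code R3 is 25 mL.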